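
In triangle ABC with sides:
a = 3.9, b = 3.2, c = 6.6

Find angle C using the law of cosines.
c² = a² + b² − 2ab·cos(C)  ⇒  cos(C) = (a² + b² − c²)/(2ab)
cos(C) = (3.9² + 3.2² − 6.6²)/(2·3.9·3.2) = (15.21 + 10.24 − 43.56)/24.96 = -18.11/24.96 ≈ -0.725561
C = arccos(-0.725561) ≈ 136.516°

C = 136.5°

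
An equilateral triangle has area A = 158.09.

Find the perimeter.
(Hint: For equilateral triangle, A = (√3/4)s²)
A = (√3/4)s²  ⇒  s² = 4A/√3 = 4·158.09/√3 = 632.36/1.73205 ≈ 365.093
s ≈ √365.093 ≈ 19.1074
Perimeter = 3s ≈ 3·19.1074 ≈ 57.3222

Perimeter = 57.32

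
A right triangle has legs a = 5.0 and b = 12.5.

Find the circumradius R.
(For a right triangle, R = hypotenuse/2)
Hypotenuse c = √(a² + b²) = √(25 + 156.25) = √181.25 ≈ 13.4629
R = c/2 ≈ 13.4629/2 ≈ 6.73146

R = 6.731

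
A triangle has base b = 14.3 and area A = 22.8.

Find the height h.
A = ½·b·h  ⇒  h = 2A/b = 2·22.8/14.3 = 45.6/14.3 ≈ 3.18881

h = 3.189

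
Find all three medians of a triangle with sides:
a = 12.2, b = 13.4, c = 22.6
Median formula: m_a = ½√(2b² + 2c² − a²) (and cyclically). a² = 148.84, b² = 179.56, c² = 510.76.
m_a = ½√(2·179.56 + 2·510.76 − 148.84) = ½√1231.8 ≈ ½·35.097 ≈ 17.5485
m_b = ½√(2·148.84 + 2·510.76 − 179.56) = ½√1139.64 ≈ ½·33.7586 ≈ 16.8793
m_c = ½√(2·148.84 + 2·179.56 − 510.76) = ½√146.04 ≈ ½·12.0847 ≈ 6.04235

m_a = 17.55, m_b = 16.88, m_c = 6.042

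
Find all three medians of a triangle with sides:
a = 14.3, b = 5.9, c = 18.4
Median formula: m_a = ½√(2b² + 2c² − a²) (and cyclically). a² = 204.49, b² = 34.81, c² = 338.56.
m_a = ½√(2·34.81 + 2·338.56 − 204.49) = ½√542.25 ≈ ½·23.2863 ≈ 11.6431
m_b = ½√(2·204.49 + 2·338.56 − 34.81) = ½√1051.29 ≈ ½·32.4236 ≈ 16.2118
m_c = ½√(2·204.49 + 2·34.81 − 338.56) = ½√140.04 ≈ ½·11.8338 ≈ 5.91692

m_a = 11.64, m_b = 16.21, m_c = 5.917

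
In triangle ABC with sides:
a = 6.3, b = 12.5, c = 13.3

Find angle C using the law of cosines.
c² = a² + b² − 2ab·cos(C)  ⇒  cos(C) = (a² + b² − c²)/(2ab)
cos(C) = (6.3² + 12.5² − 13.3²)/(2·6.3·12.5) = (39.69 + 156.25 − 176.89)/157.5 = 19.05/157.5 ≈ 0.120952
C = arccos(0.120952) ≈ 83.0529°

C = 83.05°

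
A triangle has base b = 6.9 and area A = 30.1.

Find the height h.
A = ½·b·h  ⇒  h = 2A/b = 2·30.1/6.9 = 60.2/6.9 ≈ 8.72464

h = 8.725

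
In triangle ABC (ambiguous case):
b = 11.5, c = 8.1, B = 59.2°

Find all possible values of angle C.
b/sin(B) = c/sin(C)  ⇒  sin(C) = c·sin(B)/b = 8.1·sin(59.2°)/11.5
sin(59.2°) ≈ 0.85896
sin(C) ≈ 8.1·0.85896/11.5 ≈ 6.95758/11.5 ≈ 0.605007
Candidate 1: C₁ = arcsin(0.605007) ≈ 37.2293°  →  A = 180° − 59.2° − 37.2293° ≈ 83.5707° > 0, valid
Candidate 2: C₂ = 180° − C₁ ≈ 142.771°  →  A = 180° − 59.2° − 142.771° ≈ -21.9707° ≤ 0, not a valid triangle

C = 37.23° (one solution)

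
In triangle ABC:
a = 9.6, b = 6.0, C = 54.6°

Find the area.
Two sides and the included angle (SAS): A = ½·a·b·sin(C) = ½·9.6·6.0·sin(54.6°)
sin(54.6°) ≈ 0.815128
A ≈ ½·57.6·0.815128 = 28.8·0.815128 ≈ 23.4757

Area = 23.48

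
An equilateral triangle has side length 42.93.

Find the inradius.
r = Area/s with s the semi-perimeter.
Area = (√3/4)·42.93² = (√3/4)·1842.9849 ≈ 0.433013·1842.9849 ≈ 798.036
s = 3·42.93/2 = 64.395
r ≈ 798.036/64.395 ≈ 12.3928
(Equivalently r = side/(2√3) = 42.93/3.4641 ≈ 12.3928.)

r = 12.39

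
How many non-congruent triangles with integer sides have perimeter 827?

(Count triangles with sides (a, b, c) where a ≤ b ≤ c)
Let a ≤ b ≤ c with a + b + c = 827. The only binding inequality is a + b > c, i.e. 827 − c > c, so c < 827/2; and c ≥ 827/3 since c is the largest side.
So 276 ≤ c ≤ 413. For each c, b runs from ⌈(827 − c)/2⌉ up to c (then a = 827 − b − c satisfies 1 ≤ a ≤ b automatically), giving c − ⌈(827 − c)/2⌉ + 1 choices.
Summing over c: 1 + 3 + 4 + 6 + … + 205 + 207  (138 terms, c = 276, …, 413) = 14352
Check (closed form: nearest integer to p²/48 for even p, (p+3)²/48 for odd p): (827+3)²/48 = 830²/48 = 688900/48 ≈ 14352.08 → 14352

14352 triangles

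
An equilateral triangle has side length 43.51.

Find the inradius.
r = Area/s with s the semi-perimeter.
Area = (√3/4)·43.51² = (√3/4)·1893.1201 ≈ 0.433013·1893.1201 ≈ 819.745
s = 3·43.51/2 = 65.265
r ≈ 819.745/65.265 ≈ 12.5603
(Equivalently r = side/(2√3) = 43.51/3.4641 ≈ 12.5603.)

r = 12.56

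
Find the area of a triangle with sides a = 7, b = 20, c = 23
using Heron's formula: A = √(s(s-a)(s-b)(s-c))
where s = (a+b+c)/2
s = (7 + 20 + 23)/2 = 50/2 = 25
s − a = 18, s − b = 5, s − c = 2
s(s−a)(s−b)(s−c) = 25·18·5·2 = 4500
Area = √4500 ≈ 67.082

s = 25.0, Area = 67.08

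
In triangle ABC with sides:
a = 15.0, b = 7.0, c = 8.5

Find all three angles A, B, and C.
Law of cosines for each angle (a² = 225, b² = 49, c² = 72.25):
cos(A) = (b² + c² − a²)/(2bc) = (49 + 72.25 − 225)/(2·7.0·8.5) = -103.75/119 ≈ -0.871849  ⇒  A ≈ 150.674°
cos(B) = (a² + c² − b²)/(2ac) = (225 + 72.25 − 49)/(2·15.0·8.5) = 248.25/255 ≈ 0.973529  ⇒  B ≈ 13.2124°
cos(C) = (a² + b² − c²)/(2ab) = (225 + 49 − 72.25)/(2·15.0·7.0) = 201.75/210 ≈ 0.960714  ⇒  C ≈ 16.1134°
Check: A + B + C ≈ 180°

A = 150.7°, B = 13.21°, C = 16.11°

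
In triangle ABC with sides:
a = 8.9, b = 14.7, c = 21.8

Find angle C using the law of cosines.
c² = a² + b² − 2ab·cos(C)  ⇒  cos(C) = (a² + b² − c²)/(2ab)
cos(C) = (8.9² + 14.7² − 21.8²)/(2·8.9·14.7) = (79.21 + 216.09 − 475.24)/261.66 = -179.94/261.66 ≈ -0.687686
C = arccos(-0.687686) ≈ 133.447°

C = 133.4°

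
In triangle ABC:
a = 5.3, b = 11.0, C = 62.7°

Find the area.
Two sides and the included angle (SAS): A = ½·a·b·sin(C) = ½·5.3·11.0·sin(62.7°)
sin(62.7°) ≈ 0.888617
A ≈ ½·58.3·0.888617 = 29.15·0.888617 ≈ 25.9032

Area = 25.9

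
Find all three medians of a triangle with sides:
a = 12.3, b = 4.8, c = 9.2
Median formula: m_a = ½√(2b² + 2c² − a²) (and cyclically). a² = 151.29, b² = 23.04, c² = 84.64.
m_a = ½√(2·23.04 + 2·84.64 − 151.29) = ½√64.07 ≈ ½·8.00437 ≈ 4.00219
m_b = ½√(2·151.29 + 2·84.64 − 23.04) = ½√448.82 ≈ ½·21.1854 ≈ 10.5927
m_c = ½√(2·151.29 + 2·23.04 − 84.64) = ½√264.02 ≈ ½·16.2487 ≈ 8.12435

m_a = 4.002, m_b = 10.59, m_c = 8.124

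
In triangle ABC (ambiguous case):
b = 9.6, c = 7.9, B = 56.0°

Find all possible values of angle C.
b/sin(B) = c/sin(C)  ⇒  sin(C) = c·sin(B)/b = 7.9·sin(56.0°)/9.6
sin(56.0°) ≈ 0.829038
sin(C) ≈ 7.9·0.829038/9.6 ≈ 6.5494/9.6 ≈ 0.682229
Candidate 1: C₁ = arcsin(0.682229) ≈ 43.0181°  →  A = 180° − 56.0° − 43.0181° ≈ 80.9819° > 0, valid
Candidate 2: C₂ = 180° − C₁ ≈ 136.982°  →  A = 180° − 56.0° − 136.982° ≈ -12.9819° ≤ 0, not a valid triangle

C = 43.02° (one solution)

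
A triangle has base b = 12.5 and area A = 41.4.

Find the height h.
A = ½·b·h  ⇒  h = 2A/b = 2·41.4/12.5 = 82.8/12.5 ≈ 6.624

h = 6.624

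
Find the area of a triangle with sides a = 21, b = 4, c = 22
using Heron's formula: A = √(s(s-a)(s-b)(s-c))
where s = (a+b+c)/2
s = (21 + 4 + 22)/2 = 47/2 = 23.5
s − a = 2.5, s − b = 19.5, s − c = 1.5
s(s−a)(s−b)(s−c) = 23.5·2.5·19.5·1.5 = 1718.4375
Area = √1718.4375 ≈ 41.454

s = 23.5, Area = 41.45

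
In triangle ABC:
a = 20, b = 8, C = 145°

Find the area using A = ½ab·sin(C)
A = ½·a·b·sin(C) = ½·20·8·sin(145°)
sin(145°) ≈ 0.573576
A ≈ ½·160·0.573576 = 80·0.573576 ≈ 45.8861

Area = 45.89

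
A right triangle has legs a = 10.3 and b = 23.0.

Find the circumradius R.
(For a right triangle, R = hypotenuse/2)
Hypotenuse c = √(a² + b²) = √(106.09 + 529) = √635.09 ≈ 25.201
R = c/2 ≈ 25.201/2 ≈ 12.6005

R = 12.6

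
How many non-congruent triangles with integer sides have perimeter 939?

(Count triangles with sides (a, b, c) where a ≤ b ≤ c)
Let a ≤ b ≤ c with a + b + c = 939. The only binding inequality is a + b > c, i.e. 939 − c > c, so c < 939/2; and c ≥ 939/3 since c is the largest side.
So 313 ≤ c ≤ 469. For each c, b runs from ⌈(939 − c)/2⌉ up to c (then a = 939 − b − c satisfies 1 ≤ a ≤ b automatically), giving c − ⌈(939 − c)/2⌉ + 1 choices.
Summing over c: 1 + 2 + 4 + 5 + … + 233 + 235  (157 terms, c = 313, …, 469) = 18487
Check (closed form: nearest integer to p²/48 for even p, (p+3)²/48 for odd p): (939+3)²/48 = 942²/48 = 887364/48 ≈ 18486.75 → 18487

18487 triangles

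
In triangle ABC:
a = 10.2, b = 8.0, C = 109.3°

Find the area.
Two sides and the included angle (SAS): A = ½·a·b·sin(C) = ½·10.2·8.0·sin(109.3°)
sin(109.3°) ≈ 0.943801
A ≈ ½·81.6·0.943801 = 40.8·0.943801 ≈ 38.5071

Area = 38.51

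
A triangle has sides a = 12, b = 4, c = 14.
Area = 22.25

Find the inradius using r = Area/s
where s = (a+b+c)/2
s = (12 + 4 + 14)/2 = 30/2 = 15
r = Area/s = 22.25/15 ≈ 1.48333

r = 1.483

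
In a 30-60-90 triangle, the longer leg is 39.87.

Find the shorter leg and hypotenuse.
In a 30-60-90 triangle the sides are in ratio 1 : √3 : 2, so short leg = long leg/√3 and hypotenuse = 2·(short leg).
Short leg = 39.87/√3 ≈ 39.87/1.73205 ≈ 23.019
Hypotenuse = 2·23.019 ≈ 46.0379

Short leg = 23.02, Hypotenuse = 46.04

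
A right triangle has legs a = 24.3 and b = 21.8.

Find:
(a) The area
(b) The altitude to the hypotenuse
(a) The legs are perpendicular, so Area = ½·a·b = ½·24.3·21.8 = ½·529.74 = 264.87
(b) Hypotenuse c = √(a² + b²) = √(590.49 + 475.24) = √1065.73 ≈ 32.6455
    Area = ½·c·h_c  ⇒  h_c = 2·Area/c = 529.74/32.6455 ≈ 16.227

Area = 264.87, h_c = 16.23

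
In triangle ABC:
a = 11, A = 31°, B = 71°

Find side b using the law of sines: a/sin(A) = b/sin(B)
a/sin(A) = b/sin(B)  ⇒  b = a·sin(B)/sin(A) = 11·sin(71°)/sin(31°)
sin(71°) ≈ 0.945519, sin(31°) ≈ 0.515038
b ≈ 11·0.945519/0.515038 ≈ 10.4007/0.515038 ≈ 20.194

b = 20.19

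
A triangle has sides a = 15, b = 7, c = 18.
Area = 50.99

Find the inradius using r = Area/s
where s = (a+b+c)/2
s = (15 + 7 + 18)/2 = 40/2 = 20
r = Area/s = 50.99/20 ≈ 2.5495

r = 2.55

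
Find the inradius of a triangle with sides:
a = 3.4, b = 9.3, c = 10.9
r = Area/s where s is the semi-perimeter.
s = (3.4 + 9.3 + 10.9)/2 = 23.6/2 = 11.8
Area = √(s(s−a)(s−b)(s−c)) = √(11.8·8.4·2.5·0.9) ≈ √223.02 ≈ 14.9339
r ≈ 14.9339/11.8 ≈ 1.26558

r = 1.266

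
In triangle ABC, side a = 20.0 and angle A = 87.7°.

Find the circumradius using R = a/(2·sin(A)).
R = a/(2·sin(A)) = 20.0/(2·sin(87.7°))
sin(87.7°) ≈ 0.999194
R ≈ 20.0/(2·0.999194) = 20.0/1.99839 ≈ 10.0081

R = 10.01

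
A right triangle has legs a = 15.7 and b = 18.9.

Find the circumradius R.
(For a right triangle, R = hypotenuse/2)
Hypotenuse c = √(a² + b²) = √(246.49 + 357.21) = √603.7 ≈ 24.5703
R = c/2 ≈ 24.5703/2 ≈ 12.2852

R = 12.29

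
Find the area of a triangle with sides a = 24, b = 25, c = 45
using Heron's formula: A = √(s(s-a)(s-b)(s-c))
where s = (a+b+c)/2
s = (24 + 25 + 45)/2 = 94/2 = 47
s − a = 23, s − b = 22, s − c = 2
s(s−a)(s−b)(s−c) = 47·23·22·2 = 47564
Area = √47564 ≈ 218.092

s = 47.0, Area = 218.1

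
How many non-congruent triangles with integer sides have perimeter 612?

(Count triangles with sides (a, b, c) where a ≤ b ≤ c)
Let a ≤ b ≤ c with a + b + c = 612. The only binding inequality is a + b > c, i.e. 612 − c > c, so c < 612/2; and c ≥ 612/3 since c is the largest side.
So 204 ≤ c ≤ 305. For each c, b runs from ⌈(612 − c)/2⌉ up to c (then a = 612 − b − c satisfies 1 ≤ a ≤ b automatically), giving c − ⌈(612 − c)/2⌉ + 1 choices.
Summing over c: 1 + 2 + 4 + 5 + … + 151 + 152  (102 terms, c = 204, …, 305) = 7803
Check (closed form: nearest integer to p²/48 for even p, (p+3)²/48 for odd p): 612²/48 = 374544/48 ≈ 7803.00 → 7803

7803 triangles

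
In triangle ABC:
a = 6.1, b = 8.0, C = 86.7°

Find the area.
Two sides and the included angle (SAS): A = ½·a·b·sin(C) = ½·6.1·8.0·sin(86.7°)
sin(86.7°) ≈ 0.998342
A ≈ ½·48.8·0.998342 = 24.4·0.998342 ≈ 24.3595

Area = 24.36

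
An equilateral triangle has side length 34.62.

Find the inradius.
r = Area/s with s the semi-perimeter.
Area = (√3/4)·34.62² = (√3/4)·1198.5444 ≈ 0.433013·1198.5444 ≈ 518.985
s = 3·34.62/2 = 51.93
r ≈ 518.985/51.93 ≈ 9.99393
(Equivalently r = side/(2√3) = 34.62/3.4641 ≈ 9.99393.)

r = 9.994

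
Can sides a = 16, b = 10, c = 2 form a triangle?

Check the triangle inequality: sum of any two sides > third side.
a + b vs c: 16 + 10 = 26 > 2  ✓
a + c vs b: 16 + 2 = 18 > 10  ✓
b + c vs a: 10 + 2 = 12 ≤ 16  ✗

No: 10 + 2 = 12 is not > 16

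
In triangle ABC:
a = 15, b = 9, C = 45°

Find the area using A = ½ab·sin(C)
A = ½·a·b·sin(C) = ½·15·9·sin(45°)
sin(45°) ≈ 0.707107
A ≈ ½·135·0.707107 = 67.5·0.707107 ≈ 47.7297

Area = 47.73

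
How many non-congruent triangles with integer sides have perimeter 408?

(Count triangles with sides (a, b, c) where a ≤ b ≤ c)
Let a ≤ b ≤ c with a + b + c = 408. The only binding inequality is a + b > c, i.e. 408 − c > c, so c < 408/2; and c ≥ 408/3 since c is the largest side.
So 136 ≤ c ≤ 203. For each c, b runs from ⌈(408 − c)/2⌉ up to c (then a = 408 − b − c satisfies 1 ≤ a ≤ b automatically), giving c − ⌈(408 − c)/2⌉ + 1 choices.
Summing over c: 1 + 2 + 4 + 5 + … + 100 + 101  (68 terms, c = 136, …, 203) = 3468
Check (closed form: nearest integer to p²/48 for even p, (p+3)²/48 for odd p): 408²/48 = 166464/48 ≈ 3468.00 → 3468

3468 triangles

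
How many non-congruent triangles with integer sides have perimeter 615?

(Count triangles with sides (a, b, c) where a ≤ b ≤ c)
Let a ≤ b ≤ c with a + b + c = 615. The only binding inequality is a + b > c, i.e. 615 − c > c, so c < 615/2; and c ≥ 615/3 since c is the largest side.
So 205 ≤ c ≤ 307. For each c, b runs from ⌈(615 − c)/2⌉ up to c (then a = 615 − b − c satisfies 1 ≤ a ≤ b automatically), giving c − ⌈(615 − c)/2⌉ + 1 choices.
Summing over c: 1 + 2 + 4 + 5 + … + 152 + 154  (103 terms, c = 205, …, 307) = 7957
Check (closed form: nearest integer to p²/48 for even p, (p+3)²/48 for odd p): (615+3)²/48 = 618²/48 = 381924/48 ≈ 7956.75 → 7957

7957 triangles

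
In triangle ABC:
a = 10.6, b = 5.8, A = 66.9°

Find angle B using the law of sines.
a/sin(A) = b/sin(B)  ⇒  sin(B) = b·sin(A)/a = 5.8·sin(66.9°)/10.6
sin(66.9°) ≈ 0.919821
sin(B) ≈ 5.8·0.919821/10.6 ≈ 5.33496/10.6 ≈ 0.503299
B = arcsin(0.503299) ≈ 30.2185°
(Since b ≤ a we need B ≤ A, so the obtuse alternative 180° − 30.2185° ≈ 149.782° is rejected.)

B = 30.22°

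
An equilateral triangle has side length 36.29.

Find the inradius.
r = Area/s with s the semi-perimeter.
Area = (√3/4)·36.29² = (√3/4)·1316.9641 ≈ 0.433013·1316.9641 ≈ 570.262
s = 3·36.29/2 = 54.435
r ≈ 570.262/54.435 ≈ 10.476
(Equivalently r = side/(2√3) = 36.29/3.4641 ≈ 10.476.)

r = 10.48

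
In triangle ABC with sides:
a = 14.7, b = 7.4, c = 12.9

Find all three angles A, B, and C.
Law of cosines for each angle (a² = 216.09, b² = 54.76, c² = 166.41):
cos(A) = (b² + c² − a²)/(2bc) = (54.76 + 166.41 − 216.09)/(2·7.4·12.9) = 5.08/190.92 ≈ 0.026608  ⇒  A ≈ 88.4753°
cos(B) = (a² + c² − b²)/(2ac) = (216.09 + 166.41 − 54.76)/(2·14.7·12.9) = 327.74/379.26 ≈ 0.864157  ⇒  B ≈ 30.2135°
cos(C) = (a² + b² − c²)/(2ab) = (216.09 + 54.76 − 166.41)/(2·14.7·7.4) = 104.44/217.56 ≈ 0.480051  ⇒  C ≈ 61.3112°
Check: A + B + C ≈ 180°

A = 88.48°, B = 30.21°, C = 61.31°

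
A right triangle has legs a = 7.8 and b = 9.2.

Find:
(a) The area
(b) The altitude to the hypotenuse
(a) The legs are perpendicular, so Area = ½·a·b = ½·7.8·9.2 = ½·71.76 = 35.88
(b) Hypotenuse c = √(a² + b²) = √(60.84 + 84.64) = √145.48 ≈ 12.0615
    Area = ½·c·h_c  ⇒  h_c = 2·Area/c = 71.76/12.0615 ≈ 5.9495

Area = 35.88, h_c = 5.95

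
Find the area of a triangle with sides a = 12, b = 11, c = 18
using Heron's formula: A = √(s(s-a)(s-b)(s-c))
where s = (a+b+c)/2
s = (12 + 11 + 18)/2 = 41/2 = 20.5
s − a = 8.5, s − b = 9.5, s − c = 2.5
s(s−a)(s−b)(s−c) = 20.5·8.5·9.5·2.5 = 4138.4375
Area = √4138.4375 ≈ 64.3307

s = 20.5, Area = 64.33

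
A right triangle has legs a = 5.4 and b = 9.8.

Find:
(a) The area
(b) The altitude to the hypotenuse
(a) The legs are perpendicular, so Area = ½·a·b = ½·5.4·9.8 = ½·52.92 = 26.46
(b) Hypotenuse c = √(a² + b²) = √(29.16 + 96.04) = √125.2 ≈ 11.1893
    Area = ½·c·h_c  ⇒  h_c = 2·Area/c = 52.92/11.1893 ≈ 4.72953

Area = 26.46, h_c = 4.73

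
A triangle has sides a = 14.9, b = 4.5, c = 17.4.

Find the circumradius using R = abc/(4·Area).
First find the area with Heron's formula.
s = (14.9 + 4.5 + 17.4)/2 = 18.4
Area = √(s(s−a)(s−b)(s−c)) = √(18.4·3.5·13.9·1) ≈ √895.16 ≈ 29.9192
abc = 14.9·4.5·17.4 = 1166.67
R = abc/(4·Area) ≈ 1166.67/(4·29.9192) = 1166.67/119.677 ≈ 9.7485

R = 9.748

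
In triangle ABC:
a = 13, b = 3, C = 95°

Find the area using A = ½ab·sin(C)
A = ½·a·b·sin(C) = ½·13·3·sin(95°)
sin(95°) ≈ 0.996195
A ≈ ½·39·0.996195 = 19.5·0.996195 ≈ 19.4258

Area = 19.43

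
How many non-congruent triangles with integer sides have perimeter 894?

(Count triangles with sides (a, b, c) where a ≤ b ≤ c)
Let a ≤ b ≤ c with a + b + c = 894. The only binding inequality is a + b > c, i.e. 894 − c > c, so c < 894/2; and c ≥ 894/3 since c is the largest side.
So 298 ≤ c ≤ 446. For each c, b runs from ⌈(894 − c)/2⌉ up to c (then a = 894 − b − c satisfies 1 ≤ a ≤ b automatically), giving c − ⌈(894 − c)/2⌉ + 1 choices.
Summing over c: 1 + 2 + 4 + 5 + … + 221 + 223  (149 terms, c = 298, …, 446) = 16651
Check (closed form: nearest integer to p²/48 for even p, (p+3)²/48 for odd p): 894²/48 = 799236/48 ≈ 16650.75 → 16651

16651 triangles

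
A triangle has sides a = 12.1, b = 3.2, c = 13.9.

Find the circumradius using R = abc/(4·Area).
First find the area with Heron's formula.
s = (12.1 + 3.2 + 13.9)/2 = 14.6
Area = √(s(s−a)(s−b)(s−c)) = √(14.6·2.5·11.4·0.7) ≈ √291.27 ≈ 17.0666
abc = 12.1·3.2·13.9 = 538.208
R = abc/(4·Area) ≈ 538.208/(4·17.0666) = 538.208/68.2665 ≈ 7.88392

R = 7.884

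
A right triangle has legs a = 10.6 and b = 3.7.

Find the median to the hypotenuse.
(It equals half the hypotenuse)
Hypotenuse c = √(a² + b²) = √(112.36 + 13.69) = √126.05 ≈ 11.2272
Median to hypotenuse = c/2 ≈ 11.2272/2 ≈ 5.6136

Median = 5.614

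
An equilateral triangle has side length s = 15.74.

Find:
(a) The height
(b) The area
(a) The height splits the triangle into two 30-60-90 halves: h = s·√3/2 = 15.74·1.73205/2 ≈ 27.2625/2 ≈ 13.6312
(b) Area = (√3/4)·s² = (√3/4)·15.74² = (√3/4)·247.7476 ≈ 0.433013·247.7476 ≈ 107.278

Height = 13.63, Area = 107.3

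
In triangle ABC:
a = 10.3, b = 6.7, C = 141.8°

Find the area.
Two sides and the included angle (SAS): A = ½·a·b·sin(C) = ½·10.3·6.7·sin(141.8°)
sin(141.8°) ≈ 0.618408
A ≈ ½·69.01·0.618408 = 34.505·0.618408 ≈ 21.3382

Area = 21.34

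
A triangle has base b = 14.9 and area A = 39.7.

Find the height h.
A = ½·b·h  ⇒  h = 2A/b = 2·39.7/14.9 = 79.4/14.9 ≈ 5.32886

h = 5.329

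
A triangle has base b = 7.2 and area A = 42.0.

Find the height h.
A = ½·b·h  ⇒  h = 2A/b = 2·42.0/7.2 = 84/7.2 ≈ 11.6667

h = 11.67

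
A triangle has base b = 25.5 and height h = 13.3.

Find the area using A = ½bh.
A = ½·b·h = ½·25.5·13.3 = ½·339.15 = 169.575

Area = 169.575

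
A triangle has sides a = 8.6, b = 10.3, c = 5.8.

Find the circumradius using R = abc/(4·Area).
First find the area with Heron's formula.
s = (8.6 + 10.3 + 5.8)/2 = 12.35
Area = √(s(s−a)(s−b)(s−c)) = √(12.35·3.75·2.05·6.55) ≈ √621.861 ≈ 24.9371
abc = 8.6·10.3·5.8 = 513.764
R = abc/(4·Area) ≈ 513.764/(4·24.9371) = 513.764/99.7486 ≈ 5.15059

R = 5.151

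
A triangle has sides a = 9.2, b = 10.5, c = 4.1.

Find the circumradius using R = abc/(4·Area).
First find the area with Heron's formula.
s = (9.2 + 10.5 + 4.1)/2 = 11.9
Area = √(s(s−a)(s−b)(s−c)) = √(11.9·2.7·1.4·7.8) ≈ √350.86 ≈ 18.7312
abc = 9.2·10.5·4.1 = 396.06
R = abc/(4·Area) ≈ 396.06/(4·18.7312) = 396.06/74.925 ≈ 5.28609

R = 5.286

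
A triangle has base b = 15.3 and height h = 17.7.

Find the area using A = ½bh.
A = ½·b·h = ½·15.3·17.7 = ½·270.81 = 135.405

Area = 135.405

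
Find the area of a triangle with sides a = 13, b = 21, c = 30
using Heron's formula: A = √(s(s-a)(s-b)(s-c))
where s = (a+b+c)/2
s = (13 + 21 + 30)/2 = 64/2 = 32
s − a = 19, s − b = 11, s − c = 2
s(s−a)(s−b)(s−c) = 32·19·11·2 = 13376
Area = √13376 ≈ 115.655

s = 32.0, Area = 115.7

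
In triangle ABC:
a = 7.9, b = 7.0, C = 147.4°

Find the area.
Two sides and the included angle (SAS): A = ½·a·b·sin(C) = ½·7.9·7.0·sin(147.4°)
sin(147.4°) ≈ 0.538771
A ≈ ½·55.3·0.538771 = 27.65·0.538771 ≈ 14.897

Area = 14.9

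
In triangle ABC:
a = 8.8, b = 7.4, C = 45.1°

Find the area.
Two sides and the included angle (SAS): A = ½·a·b·sin(C) = ½·8.8·7.4·sin(45.1°)
sin(45.1°) ≈ 0.70834
A ≈ ½·65.12·0.70834 = 32.56·0.70834 ≈ 23.0635

Area = 23.06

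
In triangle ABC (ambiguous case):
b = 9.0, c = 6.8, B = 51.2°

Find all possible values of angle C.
b/sin(B) = c/sin(C)  ⇒  sin(C) = c·sin(B)/b = 6.8·sin(51.2°)/9.0
sin(51.2°) ≈ 0.779338
sin(C) ≈ 6.8·0.779338/9.0 ≈ 5.2995/9.0 ≈ 0.588833
Candidate 1: C₁ = arcsin(0.588833) ≈ 36.0742°  →  A = 180° − 51.2° − 36.0742° ≈ 92.7258° > 0, valid
Candidate 2: C₂ = 180° − C₁ ≈ 143.926°  →  A = 180° − 51.2° − 143.926° ≈ -15.1258° ≤ 0, not a valid triangle

C = 36.07° (one solution)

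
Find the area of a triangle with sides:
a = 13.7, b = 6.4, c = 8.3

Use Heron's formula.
s = (13.7 + 6.4 + 8.3)/2 = 28.4/2 = 14.2
s − a = 0.5, s − b = 7.8, s − c = 5.9
s(s−a)(s−b)(s−c) = 14.2·0.5·7.8·5.9 ≈ 326.742
Area = √326.742 ≈ 18.076

Area = 18.08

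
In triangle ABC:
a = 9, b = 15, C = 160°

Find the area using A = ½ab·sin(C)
A = ½·a·b·sin(C) = ½·9·15·sin(160°)
sin(160°) ≈ 0.34202
A ≈ ½·135·0.34202 = 67.5·0.34202 ≈ 23.0864

Area = 23.09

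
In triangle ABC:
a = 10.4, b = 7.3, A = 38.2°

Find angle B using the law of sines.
a/sin(A) = b/sin(B)  ⇒  sin(B) = b·sin(A)/a = 7.3·sin(38.2°)/10.4
sin(38.2°) ≈ 0.618408
sin(B) ≈ 7.3·0.618408/10.4 ≈ 4.51438/10.4 ≈ 0.434075
B = arcsin(0.434075) ≈ 25.7265°
(Since b ≤ a we need B ≤ A, so the obtuse alternative 180° − 25.7265° ≈ 154.274° is rejected.)

B = 25.73°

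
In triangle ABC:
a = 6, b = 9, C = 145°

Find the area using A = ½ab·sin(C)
A = ½·a·b·sin(C) = ½·6·9·sin(145°)
sin(145°) ≈ 0.573576
A ≈ ½·54·0.573576 = 27·0.573576 ≈ 15.4866

Area = 15.49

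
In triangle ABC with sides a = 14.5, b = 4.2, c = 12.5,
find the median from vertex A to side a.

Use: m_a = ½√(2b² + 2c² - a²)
m_a = ½√(2·4.2² + 2·12.5² − 14.5²) = ½√(2·17.64 + 2·156.25 − 210.25) = ½√(35.28 + 312.5 − 210.25) = ½√137.53
√137.53 ≈ 11.7273, so m_a ≈ 5.86366

m_a = 5.864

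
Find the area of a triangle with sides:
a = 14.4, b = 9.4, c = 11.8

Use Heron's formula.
s = (14.4 + 9.4 + 11.8)/2 = 35.6/2 = 17.8
s − a = 3.4, s − b = 8.4, s − c = 6
s(s−a)(s−b)(s−c) = 17.8·3.4·8.4·6 ≈ 3050.21
Area = √3050.21 ≈ 55.2287

Area = 55.23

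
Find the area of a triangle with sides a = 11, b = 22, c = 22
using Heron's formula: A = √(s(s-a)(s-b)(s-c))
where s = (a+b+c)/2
s = (11 + 22 + 22)/2 = 55/2 = 27.5
s − a = 16.5, s − b = 5.5, s − c = 5.5
s(s−a)(s−b)(s−c) = 27.5·16.5·5.5·5.5 = 13725.9375
Area = √13725.9375 ≈ 117.158

s = 27.5, Area = 117.2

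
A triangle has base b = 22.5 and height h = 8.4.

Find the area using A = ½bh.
A = ½·b·h = ½·22.5·8.4 = ½·189 = 94.5

Area = 94.5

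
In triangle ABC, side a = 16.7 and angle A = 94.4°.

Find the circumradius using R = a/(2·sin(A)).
R = a/(2·sin(A)) = 16.7/(2·sin(94.4°))
sin(94.4°) ≈ 0.997053
R ≈ 16.7/(2·0.997053) = 16.7/1.99411 ≈ 8.37468

R = 8.375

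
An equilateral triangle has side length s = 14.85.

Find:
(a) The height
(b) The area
(a) The height splits the triangle into two 30-60-90 halves: h = s·√3/2 = 14.85·1.73205/2 ≈ 25.721/2 ≈ 12.8605
(b) Area = (√3/4)·s² = (√3/4)·14.85² = (√3/4)·220.5225 ≈ 0.433013·220.5225 ≈ 95.489

Height = 12.86, Area = 95.49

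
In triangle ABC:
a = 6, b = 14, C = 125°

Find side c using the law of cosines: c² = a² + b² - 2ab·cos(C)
c² = 6² + 14² − 2·6·14·cos(125°)
cos(125°) ≈ -0.573576
c² ≈ 36 + 196 − 168·(-0.573576) ≈ 232 + 96.3608 ≈ 328.361
c ≈ √328.361 ≈ 18.1207

c = 18.12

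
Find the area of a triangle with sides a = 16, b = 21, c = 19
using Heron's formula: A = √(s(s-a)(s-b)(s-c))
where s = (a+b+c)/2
s = (16 + 21 + 19)/2 = 56/2 = 28
s − a = 12, s − b = 7, s − c = 9
s(s−a)(s−b)(s−c) = 28·12·7·9 = 21168
Area = √21168 ≈ 145.492

s = 28.0, Area = 145.5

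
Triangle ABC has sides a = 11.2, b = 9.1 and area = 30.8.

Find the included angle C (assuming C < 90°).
Area = ½·a·b·sin(C)  ⇒  sin(C) = 2·Area/(a·b) = 2·30.8/(11.2·9.1) = 61.6/101.92 ≈ 0.604396
C = arcsin(0.604396) ≈ 37.1854° (taking the acute solution since C < 90°)

C = 37.19°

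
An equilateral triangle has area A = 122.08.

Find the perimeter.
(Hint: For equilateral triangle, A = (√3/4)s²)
A = (√3/4)s²  ⇒  s² = 4A/√3 = 4·122.08/√3 = 488.32/1.73205 ≈ 281.932
s ≈ √281.932 ≈ 16.7908
Perimeter = 3s ≈ 3·16.7908 ≈ 50.3725

Perimeter = 50.37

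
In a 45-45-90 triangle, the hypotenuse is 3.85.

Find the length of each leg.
In a 45-45-90 triangle hypotenuse = leg·√2, so leg = hypotenuse/√2.
Leg = 3.85/√2 ≈ 3.85/1.41421 ≈ 2.72236

Each leg = 2.722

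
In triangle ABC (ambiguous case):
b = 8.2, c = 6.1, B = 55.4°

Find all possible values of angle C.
b/sin(B) = c/sin(C)  ⇒  sin(C) = c·sin(B)/b = 6.1·sin(55.4°)/8.2
sin(55.4°) ≈ 0.823136
sin(C) ≈ 6.1·0.823136/8.2 ≈ 5.02113/8.2 ≈ 0.612333
Candidate 1: C₁ = arcsin(0.612333) ≈ 37.7584°  →  A = 180° − 55.4° − 37.7584° ≈ 86.8416° > 0, valid
Candidate 2: C₂ = 180° − C₁ ≈ 142.242°  →  A = 180° − 55.4° − 142.242° ≈ -17.6416° ≤ 0, not a valid triangle

C = 37.76° (one solution)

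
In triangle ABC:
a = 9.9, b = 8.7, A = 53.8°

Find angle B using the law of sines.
a/sin(A) = b/sin(B)  ⇒  sin(B) = b·sin(A)/a = 8.7·sin(53.8°)/9.9
sin(53.8°) ≈ 0.80696
sin(B) ≈ 8.7·0.80696/9.9 ≈ 7.02055/9.9 ≈ 0.709147
B = arcsin(0.709147) ≈ 45.1656°
(Since b ≤ a we need B ≤ A, so the obtuse alternative 180° − 45.1656° ≈ 134.834° is rejected.)

B = 45.17°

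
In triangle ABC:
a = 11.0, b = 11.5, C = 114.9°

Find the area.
Two sides and the included angle (SAS): A = ½·a·b·sin(C) = ½·11.0·11.5·sin(114.9°)
sin(114.9°) ≈ 0.907044
A ≈ ½·126.5·0.907044 = 63.25·0.907044 ≈ 57.3705

Area = 57.37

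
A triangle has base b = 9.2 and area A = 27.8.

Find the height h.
A = ½·b·h  ⇒  h = 2A/b = 2·27.8/9.2 = 55.6/9.2 ≈ 6.04348

h = 6.043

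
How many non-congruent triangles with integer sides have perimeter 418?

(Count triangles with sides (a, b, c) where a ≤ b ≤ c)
Let a ≤ b ≤ c with a + b + c = 418. The only binding inequality is a + b > c, i.e. 418 − c > c, so c < 418/2; and c ≥ 418/3 since c is the largest side.
So 140 ≤ c ≤ 208. For each c, b runs from ⌈(418 − c)/2⌉ up to c (then a = 418 − b − c satisfies 1 ≤ a ≤ b automatically), giving c − ⌈(418 − c)/2⌉ + 1 choices.
Summing over c: 2 + 3 + 5 + 6 + … + 102 + 104  (69 terms, c = 140, …, 208) = 3640
Check (closed form: nearest integer to p²/48 for even p, (p+3)²/48 for odd p): 418²/48 = 174724/48 ≈ 3640.08 → 3640

3640 triangles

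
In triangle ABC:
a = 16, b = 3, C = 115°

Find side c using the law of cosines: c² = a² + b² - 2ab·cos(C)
c² = 16² + 3² − 2·16·3·cos(115°)
cos(115°) ≈ -0.422618
c² ≈ 256 + 9 − 96·(-0.422618) ≈ 265 + 40.5714 ≈ 305.571
c ≈ √305.571 ≈ 17.4806

c = 17.48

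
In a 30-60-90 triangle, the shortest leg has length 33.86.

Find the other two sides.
In a 30-60-90 triangle the sides are in ratio 1 : √3 : 2 (short leg : long leg : hypotenuse).
Long leg = 33.86·√3 ≈ 33.86·1.73205 ≈ 58.6472
Hypotenuse = 2·33.86 = 67.72

Long leg = 33.86√3 = 58.65, Hypotenuse = 67.72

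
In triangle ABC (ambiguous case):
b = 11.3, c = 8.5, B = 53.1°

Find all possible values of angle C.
b/sin(B) = c/sin(C)  ⇒  sin(C) = c·sin(B)/b = 8.5·sin(53.1°)/11.3
sin(53.1°) ≈ 0.799685
sin(C) ≈ 8.5·0.799685/11.3 ≈ 6.79732/11.3 ≈ 0.601533
Candidate 1: C₁ = arcsin(0.601533) ≈ 36.9797°  →  A = 180° − 53.1° − 36.9797° ≈ 89.9203° > 0, valid
Candidate 2: C₂ = 180° − C₁ ≈ 143.02°  →  A = 180° − 53.1° − 143.02° ≈ -16.1203° ≤ 0, not a valid triangle

C = 36.98° (one solution)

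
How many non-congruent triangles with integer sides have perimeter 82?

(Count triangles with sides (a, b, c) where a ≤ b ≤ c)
Let a ≤ b ≤ c with a + b + c = 82. The only binding inequality is a + b > c, i.e. 82 − c > c, so c < 82/2; and c ≥ 82/3 since c is the largest side.
So 28 ≤ c ≤ 40. For each c, b runs from ⌈(82 − c)/2⌉ up to c (then a = 82 − b − c satisfies 1 ≤ a ≤ b automatically), giving c − ⌈(82 − c)/2⌉ + 1 choices.
Summing over c: 2 + 3 + 5 + 6 + … + 18 + 20  (13 terms, c = 28, …, 40) = 140
Check (closed form: nearest integer to p²/48 for even p, (p+3)²/48 for odd p): 82²/48 = 6724/48 ≈ 140.08 → 140

140 triangles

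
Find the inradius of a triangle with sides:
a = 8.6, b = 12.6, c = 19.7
r = Area/s where s is the semi-perimeter.
s = (8.6 + 12.6 + 19.7)/2 = 40.9/2 = 20.45
Area = √(s(s−a)(s−b)(s−c)) = √(20.45·11.85·7.85·0.75) ≈ √1426.73 ≈ 37.7721
r ≈ 37.7721/20.45 ≈ 1.84705

r = 1.847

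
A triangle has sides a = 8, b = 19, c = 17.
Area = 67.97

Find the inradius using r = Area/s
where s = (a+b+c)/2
s = (8 + 19 + 17)/2 = 44/2 = 22
r = Area/s = 67.97/22 ≈ 3.08955

r = 3.09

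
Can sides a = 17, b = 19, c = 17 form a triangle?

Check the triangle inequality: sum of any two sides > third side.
a + b vs c: 17 + 19 = 36 > 17  ✓
a + c vs b: 17 + 17 = 34 > 19  ✓
b + c vs a: 19 + 17 = 36 > 17  ✓

Yes, triangle inequality satisfied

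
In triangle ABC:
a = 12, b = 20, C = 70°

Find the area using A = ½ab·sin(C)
A = ½·a·b·sin(C) = ½·12·20·sin(70°)
sin(70°) ≈ 0.939693
A ≈ ½·240·0.939693 = 120·0.939693 ≈ 112.763

Area = 112.8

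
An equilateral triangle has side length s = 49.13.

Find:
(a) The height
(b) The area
(a) The height splits the triangle into two 30-60-90 halves: h = s·√3/2 = 49.13·1.73205/2 ≈ 85.0957/2 ≈ 42.5478
(b) Area = (√3/4)·s² = (√3/4)·49.13² = (√3/4)·2413.7569 ≈ 0.433013·2413.7569 ≈ 1045.19

Height = 42.55, Area = 1045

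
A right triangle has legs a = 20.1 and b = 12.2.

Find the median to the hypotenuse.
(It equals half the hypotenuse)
Hypotenuse c = √(a² + b²) = √(404.01 + 148.84) = √552.85 ≈ 23.5128
Median to hypotenuse = c/2 ≈ 23.5128/2 ≈ 11.7564

Median = 11.76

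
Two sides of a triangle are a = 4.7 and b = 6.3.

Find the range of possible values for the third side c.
Triangle inequality: |a − b| < c < a + b
|a − b| = |4.7 − 6.3| = 1.6
a + b = 4.7 + 6.3 = 11

1.6 < c < 11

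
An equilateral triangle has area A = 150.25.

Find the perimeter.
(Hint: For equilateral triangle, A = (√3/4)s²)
A = (√3/4)s²  ⇒  s² = 4A/√3 = 4·150.25/√3 = 601/1.73205 ≈ 346.988
s ≈ √346.988 ≈ 18.6276
Perimeter = 3s ≈ 3·18.6276 ≈ 55.8828

Perimeter = 55.88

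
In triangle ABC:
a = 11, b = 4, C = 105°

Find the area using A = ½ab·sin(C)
A = ½·a·b·sin(C) = ½·11·4·sin(105°)
sin(105°) ≈ 0.965926
A ≈ ½·44·0.965926 = 22·0.965926 ≈ 21.2504

Area = 21.25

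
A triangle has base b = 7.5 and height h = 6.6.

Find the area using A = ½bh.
A = ½·b·h = ½·7.5·6.6 = ½·49.5 = 24.75

Area = 24.75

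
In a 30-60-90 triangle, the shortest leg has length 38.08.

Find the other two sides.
In a 30-60-90 triangle the sides are in ratio 1 : √3 : 2 (short leg : long leg : hypotenuse).
Long leg = 38.08·√3 ≈ 38.08·1.73205 ≈ 65.9565
Hypotenuse = 2·38.08 = 76.16

Long leg = 38.08√3 = 65.96, Hypotenuse = 76.16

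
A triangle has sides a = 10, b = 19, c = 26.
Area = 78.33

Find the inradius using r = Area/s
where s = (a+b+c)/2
s = (10 + 19 + 26)/2 = 55/2 = 27.5
r = Area/s = 78.33/27.5 ≈ 2.84836

r = 2.848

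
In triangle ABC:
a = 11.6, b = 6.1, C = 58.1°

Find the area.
Two sides and the included angle (SAS): A = ½·a·b·sin(C) = ½·11.6·6.1·sin(58.1°)
sin(58.1°) ≈ 0.848972
A ≈ ½·70.76·0.848972 = 35.38·0.848972 ≈ 30.0366

Area = 30.04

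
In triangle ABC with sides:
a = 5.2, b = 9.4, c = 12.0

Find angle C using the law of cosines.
c² = a² + b² − 2ab·cos(C)  ⇒  cos(C) = (a² + b² − c²)/(2ab)
cos(C) = (5.2² + 9.4² − 12.0²)/(2·5.2·9.4) = (27.04 + 88.36 − 144)/97.76 = -28.6/97.76 ≈ -0.292553
C = arccos(-0.292553) ≈ 107.011°

C = 107°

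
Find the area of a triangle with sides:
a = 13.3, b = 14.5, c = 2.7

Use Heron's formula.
s = (13.3 + 14.5 + 2.7)/2 = 30.5/2 = 15.25
s − a = 1.95, s − b = 0.75, s − c = 12.55
s(s−a)(s−b)(s−c) = 15.25·1.95·0.75·12.55 ≈ 279.904
Area = √279.904 ≈ 16.7303

Area = 16.73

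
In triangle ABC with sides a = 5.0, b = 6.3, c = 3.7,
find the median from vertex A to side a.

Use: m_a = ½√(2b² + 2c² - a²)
m_a = ½√(2·6.3² + 2·3.7² − 5.0²) = ½√(2·39.69 + 2·13.69 − 25) = ½√(79.38 + 27.38 − 25) = ½√81.76
√81.76 ≈ 9.04212, so m_a ≈ 4.52106

m_a = 4.521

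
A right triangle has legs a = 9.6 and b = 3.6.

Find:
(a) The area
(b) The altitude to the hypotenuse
(a) The legs are perpendicular, so Area = ½·a·b = ½·9.6·3.6 = ½·34.56 = 17.28
(b) Hypotenuse c = √(a² + b²) = √(92.16 + 12.96) = √105.12 ≈ 10.2528
    Area = ½·c·h_c  ⇒  h_c = 2·Area/c = 34.56/10.2528 ≈ 3.37079

Area = 17.28, h_c = 3.371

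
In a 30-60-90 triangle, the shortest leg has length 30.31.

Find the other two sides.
In a 30-60-90 triangle the sides are in ratio 1 : √3 : 2 (short leg : long leg : hypotenuse).
Long leg = 30.31·√3 ≈ 30.31·1.73205 ≈ 52.4985
Hypotenuse = 2·30.31 = 60.62

Long leg = 30.31√3 = 52.5, Hypotenuse = 60.62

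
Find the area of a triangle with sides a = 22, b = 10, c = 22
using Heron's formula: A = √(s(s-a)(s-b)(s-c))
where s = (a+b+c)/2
s = (22 + 10 + 22)/2 = 54/2 = 27
s − a = 5, s − b = 17, s − c = 5
s(s−a)(s−b)(s−c) = 27·5·17·5 = 11475
Area = √11475 ≈ 107.121

s = 27.0, Area = 107.1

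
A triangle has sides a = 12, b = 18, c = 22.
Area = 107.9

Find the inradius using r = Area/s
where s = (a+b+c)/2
s = (12 + 18 + 22)/2 = 52/2 = 26
r = Area/s = 107.9/26 ≈ 4.15

r = 4.15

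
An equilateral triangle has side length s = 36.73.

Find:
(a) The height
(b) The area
(a) The height splits the triangle into two 30-60-90 halves: h = s·√3/2 = 36.73·1.73205/2 ≈ 63.6182/2 ≈ 31.8091
(b) Area = (√3/4)·s² = (√3/4)·36.73² = (√3/4)·1349.0929 ≈ 0.433013·1349.0929 ≈ 584.174

Height = 31.81, Area = 584.2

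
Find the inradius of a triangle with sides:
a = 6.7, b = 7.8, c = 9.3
r = Area/s where s is the semi-perimeter.
s = (6.7 + 7.8 + 9.3)/2 = 23.8/2 = 11.9
Area = √(s(s−a)(s−b)(s−c)) = √(11.9·5.2·4.1·2.6) ≈ √659.641 ≈ 25.6835
r ≈ 25.6835/11.9 ≈ 2.15828

r = 2.158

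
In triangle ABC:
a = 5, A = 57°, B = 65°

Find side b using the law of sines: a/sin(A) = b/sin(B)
a/sin(A) = b/sin(B)  ⇒  b = a·sin(B)/sin(A) = 5·sin(65°)/sin(57°)
sin(65°) ≈ 0.906308, sin(57°) ≈ 0.838671
b ≈ 5·0.906308/0.838671 ≈ 4.53154/0.838671 ≈ 5.40324

b = 5.403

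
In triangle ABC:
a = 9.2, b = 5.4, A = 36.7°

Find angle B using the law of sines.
a/sin(A) = b/sin(B)  ⇒  sin(B) = b·sin(A)/a = 5.4·sin(36.7°)/9.2
sin(36.7°) ≈ 0.597625
sin(B) ≈ 5.4·0.597625/9.2 ≈ 3.22718/9.2 ≈ 0.35078
B = arcsin(0.35078) ≈ 20.535°
(Since b ≤ a we need B ≤ A, so the obtuse alternative 180° − 20.535° ≈ 159.465° is rejected.)

B = 20.54°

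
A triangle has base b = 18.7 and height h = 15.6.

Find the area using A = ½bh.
A = ½·b·h = ½·18.7·15.6 = ½·291.72 = 145.86

Area = 145.86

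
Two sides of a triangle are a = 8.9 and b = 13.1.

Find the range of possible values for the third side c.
Triangle inequality: |a − b| < c < a + b
|a − b| = |8.9 − 13.1| = 4.2
a + b = 8.9 + 13.1 = 22

4.2 < c < 22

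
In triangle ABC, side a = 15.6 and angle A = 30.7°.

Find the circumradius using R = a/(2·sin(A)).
R = a/(2·sin(A)) = 15.6/(2·sin(30.7°))
sin(30.7°) ≈ 0.510543
R ≈ 15.6/(2·0.510543) = 15.6/1.02109 ≈ 15.2779

R = 15.28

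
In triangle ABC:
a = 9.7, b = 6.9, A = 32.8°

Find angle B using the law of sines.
a/sin(A) = b/sin(B)  ⇒  sin(B) = b·sin(A)/a = 6.9·sin(32.8°)/9.7
sin(32.8°) ≈ 0.541708
sin(B) ≈ 6.9·0.541708/9.7 ≈ 3.73779/9.7 ≈ 0.385339
B = arcsin(0.385339) ≈ 22.6648°
(Since b ≤ a we need B ≤ A, so the obtuse alternative 180° − 22.6648° ≈ 157.335° is rejected.)

B = 22.66°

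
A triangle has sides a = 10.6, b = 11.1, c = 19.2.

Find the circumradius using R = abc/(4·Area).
First find the area with Heron's formula.
s = (10.6 + 11.1 + 19.2)/2 = 20.45
Area = √(s(s−a)(s−b)(s−c)) = √(20.45·9.85·9.35·1.25) ≈ √2354.24 ≈ 48.5205
abc = 10.6·11.1·19.2 = 2259.072
R = abc/(4·Area) ≈ 2259.072/(4·48.5205) = 2259.072/194.082 ≈ 11.6398

R = 11.64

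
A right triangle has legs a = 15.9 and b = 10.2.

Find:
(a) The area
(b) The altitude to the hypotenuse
(a) The legs are perpendicular, so Area = ½·a·b = ½·15.9·10.2 = ½·162.18 = 81.09
(b) Hypotenuse c = √(a² + b²) = √(252.81 + 104.04) = √356.85 ≈ 18.8905
    Area = ½·c·h_c  ⇒  h_c = 2·Area/c = 162.18/18.8905 ≈ 8.58528

Area = 81.09, h_c = 8.585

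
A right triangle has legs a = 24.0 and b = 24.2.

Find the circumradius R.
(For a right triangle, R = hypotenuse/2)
Hypotenuse c = √(a² + b²) = √(576 + 585.64) = √1161.64 ≈ 34.0828
R = c/2 ≈ 34.0828/2 ≈ 17.0414

R = 17.04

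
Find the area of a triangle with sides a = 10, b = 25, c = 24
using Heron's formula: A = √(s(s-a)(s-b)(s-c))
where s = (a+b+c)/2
s = (10 + 25 + 24)/2 = 59/2 = 29.5
s − a = 19.5, s − b = 4.5, s − c = 5.5
s(s−a)(s−b)(s−c) = 29.5·19.5·4.5·5.5 = 14237.4375
Area = √14237.4375 ≈ 119.321

s = 29.5, Area = 119.3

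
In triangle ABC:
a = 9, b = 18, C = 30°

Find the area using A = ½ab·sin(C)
A = ½·a·b·sin(C) = ½·9·18·sin(30°)
sin(30°) ≈ 0.5
A ≈ ½·162·0.5 = 81·0.5 ≈ 40.5

Area = 40.5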